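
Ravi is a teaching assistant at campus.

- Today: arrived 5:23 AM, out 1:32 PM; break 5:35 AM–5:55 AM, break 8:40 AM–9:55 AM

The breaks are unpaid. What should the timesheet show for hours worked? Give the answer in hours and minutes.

Today: 5:23 AM–1:32 PM = 8 h 9 min; less 95 min break → 6 h 34 min

6 h 34 min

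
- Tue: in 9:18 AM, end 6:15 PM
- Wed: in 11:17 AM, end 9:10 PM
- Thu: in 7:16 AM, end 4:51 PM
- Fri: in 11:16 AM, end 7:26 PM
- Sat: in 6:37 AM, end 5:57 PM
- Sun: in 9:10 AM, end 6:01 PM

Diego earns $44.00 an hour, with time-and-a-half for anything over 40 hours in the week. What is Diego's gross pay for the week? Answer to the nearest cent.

Tue: 9:18 AM–6:15 PM = 8 h 57 min
Wed: 11:17 AM–9:10 PM = 9 h 53 min
Thu: 7:16 AM–4:51 PM = 9 h 35 min
Fri: 11:16 AM–7:26 PM = 8 h 10 min
Sat: 6:37 AM–5:57 PM = 11 h 20 min
Sun: 9:10 AM–6:01 PM = 8 h 51 min
Total worked: 56 h 46 min = 3406 min.
Regular 40 h 0 min = 2400 min at $44.00/h; overtime 16 h 46 min = 1006 min at $66.00/h.
Pay = (2400 × $44.00 + 1006 × $66.00) ÷ 60 = $2866.60.

$2866.60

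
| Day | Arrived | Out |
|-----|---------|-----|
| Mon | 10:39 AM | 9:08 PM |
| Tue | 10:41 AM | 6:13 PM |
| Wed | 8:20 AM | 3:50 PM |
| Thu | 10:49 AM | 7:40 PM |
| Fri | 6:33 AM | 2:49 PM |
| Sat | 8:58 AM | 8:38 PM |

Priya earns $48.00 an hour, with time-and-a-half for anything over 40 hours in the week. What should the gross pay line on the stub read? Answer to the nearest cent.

$2949.60

Mon: 10:39 AM–9:08 PM = 10 h 29 min
Tue: 10:41 AM–6:13 PM = 7 h 32 min
Wed: 8:20 AM–3:50 PM = 7 h 30 min
Thu: 10:49 AM–7:40 PM = 8 h 51 min
Fri: 6:33 AM–2:49 PM = 8 h 16 min
Sat: 8:58 AM–8:38 PM = 11 h 40 min
Total worked: 54 h 18 min = 3258 min.
Regular 40 h 0 min = 2400 min at $48.00/h; overtime 14 h 18 min = 858 min at $72.00/h.
Pay = (2400 × $48.00 + 858 × $72.00) ÷ 60 = $2949.60.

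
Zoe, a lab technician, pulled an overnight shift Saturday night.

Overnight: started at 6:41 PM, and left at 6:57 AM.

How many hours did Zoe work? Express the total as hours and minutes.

Overnight: 6:41 PM → midnight = 5 h 19 min; midnight → 6:57 AM = 6 h 57 min; span 12 h 16 min

12 h 16 min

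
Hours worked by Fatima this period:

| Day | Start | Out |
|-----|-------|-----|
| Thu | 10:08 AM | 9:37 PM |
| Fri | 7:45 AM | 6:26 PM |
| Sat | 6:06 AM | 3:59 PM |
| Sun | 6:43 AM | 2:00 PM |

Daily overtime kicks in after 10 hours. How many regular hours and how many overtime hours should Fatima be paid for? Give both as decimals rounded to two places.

Regular 37.17 hours, overtime 2.17 hours

Thu: 10:08 AM–9:37 PM = 11 h 29 min
Fri: 7:45 AM–6:26 PM = 10 h 41 min
Sat: 6:06 AM–3:59 PM = 9 h 53 min
Sun: 6:43 AM–2:00 PM = 7 h 17 min
Thu reg 10 h 0 min / OT 1 h 29 min; Fri reg 10 h 0 min / OT 0 h 41 min; Sat reg 9 h 53 min / OT 0 h 0 min; Sun reg 7 h 17 min / OT 0 h 0 min.
Totals: regular 37 h 10 min, overtime 2 h 10 min.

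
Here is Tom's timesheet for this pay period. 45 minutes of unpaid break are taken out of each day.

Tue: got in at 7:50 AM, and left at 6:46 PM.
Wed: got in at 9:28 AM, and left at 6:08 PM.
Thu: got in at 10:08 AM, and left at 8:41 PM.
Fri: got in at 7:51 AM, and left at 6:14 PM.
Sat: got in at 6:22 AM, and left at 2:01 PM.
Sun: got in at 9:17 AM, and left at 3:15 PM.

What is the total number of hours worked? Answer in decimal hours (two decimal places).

Tue: 7:50 AM–6:46 PM = 10 h 56 min; less 45 min break → 10 h 11 min
Wed: 9:28 AM–6:08 PM = 8 h 40 min; less 45 min break → 7 h 55 min
Thu: 10:08 AM–8:41 PM = 10 h 33 min; less 45 min break → 9 h 48 min
Fri: 7:51 AM–6:14 PM = 10 h 23 min; less 45 min break → 9 h 38 min
Sat: 6:22 AM–2:01 PM = 7 h 39 min; less 45 min break → 6 h 54 min
Sun: 9:17 AM–3:15 PM = 5 h 58 min; less 45 min break → 5 h 13 min
Total: 10 h 11 min + 7 h 55 min + 9 h 48 min + 9 h 38 min + 6 h 54 min + 5 h 13 min = 49 h 39 min.

49.65 hours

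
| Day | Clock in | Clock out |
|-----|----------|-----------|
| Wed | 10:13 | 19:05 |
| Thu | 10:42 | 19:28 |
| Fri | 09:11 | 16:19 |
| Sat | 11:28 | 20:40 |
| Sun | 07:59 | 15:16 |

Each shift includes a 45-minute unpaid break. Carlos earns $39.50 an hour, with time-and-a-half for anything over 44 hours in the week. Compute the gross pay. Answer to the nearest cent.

$1481.25

Wed: 10:13–19:05 = 8 h 52 min; less 45 min break → 8 h 7 min
Thu: 10:42–19:28 = 8 h 46 min; less 45 min break → 8 h 1 min
Fri: 09:11–16:19 = 7 h 8 min; less 45 min break → 6 h 23 min
Sat: 11:28–20:40 = 9 h 12 min; less 45 min break → 8 h 27 min
Sun: 07:59–15:16 = 7 h 17 min; less 45 min break → 6 h 32 min
Total worked: 37 h 30 min = 2250 min.
Regular 37 h 30 min = 2250 min at $39.50/h; overtime 0 h 0 min = 0 min at $59.25/h.
Pay = (2250 × $39.50 + 0 × $59.25) ÷ 60 = $1481.25.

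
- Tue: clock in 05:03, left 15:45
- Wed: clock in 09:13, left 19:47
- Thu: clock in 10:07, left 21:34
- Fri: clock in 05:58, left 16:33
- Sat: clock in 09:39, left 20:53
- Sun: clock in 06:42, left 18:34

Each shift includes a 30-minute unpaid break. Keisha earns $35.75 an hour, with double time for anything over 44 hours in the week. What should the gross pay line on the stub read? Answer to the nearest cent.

Tue: 05:03–15:45 = 10 h 42 min; less 30 min break → 10 h 12 min
Wed: 09:13–19:47 = 10 h 34 min; less 30 min break → 10 h 4 min
Thu: 10:07–21:34 = 11 h 27 min; less 30 min break → 10 h 57 min
Fri: 05:58–16:33 = 10 h 35 min; less 30 min break → 10 h 5 min
Sat: 09:39–20:53 = 11 h 14 min; less 30 min break → 10 h 44 min
Sun: 06:42–18:34 = 11 h 52 min; less 30 min break → 11 h 22 min
Total worked: 63 h 24 min = 3804 min.
Regular 44 h 0 min = 2640 min at $35.75/h; overtime 19 h 24 min = 1164 min at $71.50/h.
Pay = (2640 × $35.75 + 1164 × $71.50) ÷ 60 = $2960.10.

$2960.10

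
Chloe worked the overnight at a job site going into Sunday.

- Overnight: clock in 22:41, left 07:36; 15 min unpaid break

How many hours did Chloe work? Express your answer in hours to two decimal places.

8.67 hours

Overnight: 22:41 → midnight = 1 h 19 min; midnight → 07:36 = 7 h 36 min; span 8 h 55 min; less 15 min break → 8 h 40 min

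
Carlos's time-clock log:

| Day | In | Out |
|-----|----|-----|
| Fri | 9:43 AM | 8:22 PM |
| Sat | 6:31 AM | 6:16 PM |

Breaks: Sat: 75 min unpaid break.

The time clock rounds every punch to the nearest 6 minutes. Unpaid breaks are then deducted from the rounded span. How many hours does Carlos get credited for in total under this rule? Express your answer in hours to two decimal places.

21.25 hours

Fri: in 9:43 AM→9:42 AM, out 8:22 PM→8:24 PM; 10 h 42 min
Sat: in 6:31 AM→6:30 AM, out 6:16 PM→6:18 PM; 11 h 48 min − 75 min = 10 h 33 min
Total credited: 21 h 15 min.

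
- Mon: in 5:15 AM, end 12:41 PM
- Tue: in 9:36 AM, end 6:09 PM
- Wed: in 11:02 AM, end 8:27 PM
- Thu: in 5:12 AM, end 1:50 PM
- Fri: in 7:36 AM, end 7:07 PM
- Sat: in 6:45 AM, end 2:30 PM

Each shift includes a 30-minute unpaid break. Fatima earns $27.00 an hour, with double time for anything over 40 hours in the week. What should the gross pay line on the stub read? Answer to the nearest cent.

$1636.20

Mon: 5:15 AM–12:41 PM = 7 h 26 min; less 30 min break → 6 h 56 min
Tue: 9:36 AM–6:09 PM = 8 h 33 min; less 30 min break → 8 h 3 min
Wed: 11:02 AM–8:27 PM = 9 h 25 min; less 30 min break → 8 h 55 min
Thu: 5:12 AM–1:50 PM = 8 h 38 min; less 30 min break → 8 h 8 min
Fri: 7:36 AM–7:07 PM = 11 h 31 min; less 30 min break → 11 h 1 min
Sat: 6:45 AM–2:30 PM = 7 h 45 min; less 30 min break → 7 h 15 min
Total worked: 50 h 18 min = 3018 min.
Regular 40 h 0 min = 2400 min at $27.00/h; overtime 10 h 18 min = 618 min at $54.00/h.
Pay = (2400 × $27.00 + 618 × $54.00) ÷ 60 = $1636.20.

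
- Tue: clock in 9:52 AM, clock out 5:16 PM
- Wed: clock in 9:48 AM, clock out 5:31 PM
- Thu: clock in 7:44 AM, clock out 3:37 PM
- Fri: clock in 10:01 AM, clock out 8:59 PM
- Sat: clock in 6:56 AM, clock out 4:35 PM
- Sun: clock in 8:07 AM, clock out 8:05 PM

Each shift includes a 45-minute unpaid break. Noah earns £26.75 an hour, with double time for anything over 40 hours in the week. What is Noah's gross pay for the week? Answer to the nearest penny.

£1662.96

Tue: 9:52 AM–5:16 PM = 7 h 24 min; less 45 min break → 6 h 39 min
Wed: 9:48 AM–5:31 PM = 7 h 43 min; less 45 min break → 6 h 58 min
Thu: 7:44 AM–3:37 PM = 7 h 53 min; less 45 min break → 7 h 8 min
Fri: 10:01 AM–8:59 PM = 10 h 58 min; less 45 min break → 10 h 13 min
Sat: 6:56 AM–4:35 PM = 9 h 39 min; less 45 min break → 8 h 54 min
Sun: 8:07 AM–8:05 PM = 11 h 58 min; less 45 min break → 11 h 13 min
Total worked: 51 h 5 min = 3065 min.
Regular 40 h 0 min = 2400 min at £26.75/h; overtime 11 h 5 min = 665 min at £53.50/h.
Pay = (2400 × £26.75 + 665 × £53.50) ÷ 60 = £1662.96.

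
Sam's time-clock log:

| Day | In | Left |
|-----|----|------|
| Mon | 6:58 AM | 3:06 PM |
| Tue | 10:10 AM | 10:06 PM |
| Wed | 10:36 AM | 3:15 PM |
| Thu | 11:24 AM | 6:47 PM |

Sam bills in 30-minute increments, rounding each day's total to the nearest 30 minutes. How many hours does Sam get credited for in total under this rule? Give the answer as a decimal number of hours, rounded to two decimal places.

32.00 hours

Mon: 6:58 AM–3:06 PM = 8 h 8 min → rounds to 8 h 0 min
Tue: 10:10 AM–10:06 PM = 11 h 56 min → rounds to 12 h 0 min
Wed: 10:36 AM–3:15 PM = 4 h 39 min → rounds to 4 h 30 min
Thu: 11:24 AM–6:47 PM = 7 h 23 min → rounds to 7 h 30 min
Total credited: 32 h 0 min.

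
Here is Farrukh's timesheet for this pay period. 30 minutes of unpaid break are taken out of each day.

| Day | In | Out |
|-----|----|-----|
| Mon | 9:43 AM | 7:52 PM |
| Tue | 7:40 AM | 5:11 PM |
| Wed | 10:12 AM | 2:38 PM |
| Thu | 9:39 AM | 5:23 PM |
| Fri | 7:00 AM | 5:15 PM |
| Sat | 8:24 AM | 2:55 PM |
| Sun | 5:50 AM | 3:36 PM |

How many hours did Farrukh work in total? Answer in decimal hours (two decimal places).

Mon: 9:43 AM–7:52 PM = 10 h 9 min; less 30 min break → 9 h 39 min
Tue: 7:40 AM–5:11 PM = 9 h 31 min; less 30 min break → 9 h 1 min
Wed: 10:12 AM–2:38 PM = 4 h 26 min; less 30 min break → 3 h 56 min
Thu: 9:39 AM–5:23 PM = 7 h 44 min; less 30 min break → 7 h 14 min
Fri: 7:00 AM–5:15 PM = 10 h 15 min; less 30 min break → 9 h 45 min
Sat: 8:24 AM–2:55 PM = 6 h 31 min; less 30 min break → 6 h 1 min
Sun: 5:50 AM–3:36 PM = 9 h 46 min; less 30 min break → 9 h 16 min
Total: 9 h 39 min + 9 h 1 min + 3 h 56 min + 7 h 14 min + 9 h 45 min + 6 h 1 min + 9 h 16 min = 54 h 52 min.

54.87 hours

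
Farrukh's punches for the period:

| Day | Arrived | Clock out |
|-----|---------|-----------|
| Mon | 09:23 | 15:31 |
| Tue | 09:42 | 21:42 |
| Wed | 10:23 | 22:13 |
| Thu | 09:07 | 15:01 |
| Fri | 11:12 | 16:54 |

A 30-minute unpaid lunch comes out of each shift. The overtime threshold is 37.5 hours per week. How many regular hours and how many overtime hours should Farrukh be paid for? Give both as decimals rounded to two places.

Mon: 09:23–15:31 = 6 h 8 min; less 30 min break → 5 h 38 min
Tue: 09:42–21:42 = 12 h 0 min; less 30 min break → 11 h 30 min
Wed: 10:23–22:13 = 11 h 50 min; less 30 min break → 11 h 20 min
Thu: 09:07–15:01 = 5 h 54 min; less 30 min break → 5 h 24 min
Fri: 11:12–16:54 = 5 h 42 min; less 30 min break → 5 h 12 min
Total worked: 39 h 4 min = 39.07 h.
Threshold 37.5 h → overtime 1 h 34 min, regular 37 h 30 min.

Regular 37.50 hours, overtime 1.57 hours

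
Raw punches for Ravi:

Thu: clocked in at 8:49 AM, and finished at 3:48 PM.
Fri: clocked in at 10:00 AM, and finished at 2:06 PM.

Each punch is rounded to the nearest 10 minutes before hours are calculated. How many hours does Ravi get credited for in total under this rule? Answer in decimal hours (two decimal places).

11.17 hours

Thu: in 8:49 AM→8:50 AM, out 3:48 PM→3:50 PM; 7 h 0 min
Fri: in 10:00 AM→10:00 AM, out 2:06 PM→2:10 PM; 4 h 10 min
Total credited: 11 h 10 min.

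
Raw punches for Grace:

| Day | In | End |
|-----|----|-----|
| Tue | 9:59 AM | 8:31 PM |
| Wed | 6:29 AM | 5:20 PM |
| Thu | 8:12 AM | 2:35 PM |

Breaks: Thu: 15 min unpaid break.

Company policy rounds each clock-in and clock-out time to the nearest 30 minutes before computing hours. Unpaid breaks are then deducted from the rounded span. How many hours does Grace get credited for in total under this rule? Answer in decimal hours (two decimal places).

27.75 hours

Tue: in 9:59 AM→10:00 AM, out 8:31 PM→8:30 PM; 10 h 30 min
Wed: in 6:29 AM→6:30 AM, out 5:20 PM→5:30 PM; 11 h 0 min
Thu: in 8:12 AM→8:00 AM, out 2:35 PM→2:30 PM; 6 h 30 min − 15 min = 6 h 15 min
Total credited: 27 h 45 min.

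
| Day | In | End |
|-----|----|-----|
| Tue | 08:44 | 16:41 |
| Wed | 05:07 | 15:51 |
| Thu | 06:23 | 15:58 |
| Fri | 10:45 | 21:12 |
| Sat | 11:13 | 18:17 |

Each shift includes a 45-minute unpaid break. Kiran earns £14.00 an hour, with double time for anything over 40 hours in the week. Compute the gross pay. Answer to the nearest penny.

Tue: 08:44–16:41 = 7 h 57 min; less 45 min break → 7 h 12 min
Wed: 05:07–15:51 = 10 h 44 min; less 45 min break → 9 h 59 min
Thu: 06:23–15:58 = 9 h 35 min; less 45 min break → 8 h 50 min
Fri: 10:45–21:12 = 10 h 27 min; less 45 min break → 9 h 42 min
Sat: 11:13–18:17 = 7 h 4 min; less 45 min break → 6 h 19 min
Total worked: 42 h 2 min = 2522 min.
Regular 40 h 0 min = 2400 min at £14.00/h; overtime 2 h 2 min = 122 min at £28.00/h.
Pay = (2400 × £14.00 + 122 × £28.00) ÷ 60 = £616.93.

£616.93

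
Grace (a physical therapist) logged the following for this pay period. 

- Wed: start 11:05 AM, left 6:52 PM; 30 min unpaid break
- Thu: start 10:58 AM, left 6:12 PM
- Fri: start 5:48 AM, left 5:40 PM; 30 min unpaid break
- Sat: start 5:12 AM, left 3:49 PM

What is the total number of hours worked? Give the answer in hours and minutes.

36 h 30 min

Wed: 11:05 AM–6:52 PM = 7 h 47 min; less 30 min break → 7 h 17 min
Thu: 10:58 AM–6:12 PM = 7 h 14 min
Fri: 5:48 AM–5:40 PM = 11 h 52 min; less 30 min break → 11 h 22 min
Sat: 5:12 AM–3:49 PM = 10 h 37 min
Total: 7 h 17 min + 7 h 14 min + 11 h 22 min + 10 h 37 min = 36 h 30 min.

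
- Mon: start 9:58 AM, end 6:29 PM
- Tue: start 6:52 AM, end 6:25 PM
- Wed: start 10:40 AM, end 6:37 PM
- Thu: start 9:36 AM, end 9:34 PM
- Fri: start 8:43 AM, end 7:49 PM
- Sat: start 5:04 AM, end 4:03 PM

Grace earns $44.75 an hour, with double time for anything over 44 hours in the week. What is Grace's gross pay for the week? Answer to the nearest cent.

$3585.97

Mon: 9:58 AM–6:29 PM = 8 h 31 min
Tue: 6:52 AM–6:25 PM = 11 h 33 min
Wed: 10:40 AM–6:37 PM = 7 h 57 min
Thu: 9:36 AM–9:34 PM = 11 h 58 min
Fri: 8:43 AM–7:49 PM = 11 h 6 min
Sat: 5:04 AM–4:03 PM = 10 h 59 min
Total worked: 62 h 4 min = 3724 min.
Regular 44 h 0 min = 2640 min at $44.75/h; overtime 18 h 4 min = 1084 min at $89.50/h.
Pay = (2640 × $44.75 + 1084 × $89.50) ÷ 60 = $3585.97.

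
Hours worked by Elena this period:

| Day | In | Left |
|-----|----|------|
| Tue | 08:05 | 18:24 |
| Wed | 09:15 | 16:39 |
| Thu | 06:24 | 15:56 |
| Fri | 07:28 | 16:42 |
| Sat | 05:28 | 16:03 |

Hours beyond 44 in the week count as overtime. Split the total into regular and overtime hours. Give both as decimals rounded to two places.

Regular 44.00 hours, overtime 3.07 hours

Tue: 08:05–18:24 = 10 h 19 min
Wed: 09:15–16:39 = 7 h 24 min
Thu: 06:24–15:56 = 9 h 32 min
Fri: 07:28–16:42 = 9 h 14 min
Sat: 05:28–16:03 = 10 h 35 min
Total worked: 47 h 4 min = 47.07 h.
Threshold 44 h → overtime 3 h 4 min, regular 44 h 0 min.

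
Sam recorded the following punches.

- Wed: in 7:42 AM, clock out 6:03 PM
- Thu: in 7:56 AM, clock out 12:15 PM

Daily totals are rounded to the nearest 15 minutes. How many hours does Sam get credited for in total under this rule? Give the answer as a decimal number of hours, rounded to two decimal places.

Wed: 7:42 AM–6:03 PM = 10 h 21 min → rounds to 10 h 15 min
Thu: 7:56 AM–12:15 PM = 4 h 19 min → rounds to 4 h 15 min
Total credited: 14 h 30 min.

14.50 hours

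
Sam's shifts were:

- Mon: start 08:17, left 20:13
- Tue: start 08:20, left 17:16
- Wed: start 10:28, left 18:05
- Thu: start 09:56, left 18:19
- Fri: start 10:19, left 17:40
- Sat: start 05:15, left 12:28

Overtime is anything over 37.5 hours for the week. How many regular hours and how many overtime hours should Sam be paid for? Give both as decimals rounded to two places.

Regular 37.50 hours, overtime 13.93 hours

Mon: 08:17–20:13 = 11 h 56 min
Tue: 08:20–17:16 = 8 h 56 min
Wed: 10:28–18:05 = 7 h 37 min
Thu: 09:56–18:19 = 8 h 23 min
Fri: 10:19–17:40 = 7 h 21 min
Sat: 05:15–12:28 = 7 h 13 min
Total worked: 51 h 26 min = 51.43 h.
Threshold 37.5 h → overtime 13 h 56 min, regular 37 h 30 min.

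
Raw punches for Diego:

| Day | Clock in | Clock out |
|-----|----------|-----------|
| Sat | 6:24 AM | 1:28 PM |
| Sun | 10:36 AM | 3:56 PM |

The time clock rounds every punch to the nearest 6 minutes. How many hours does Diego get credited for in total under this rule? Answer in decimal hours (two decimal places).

Sat: in 6:24 AM→6:24 AM, out 1:28 PM→1:30 PM; 7 h 6 min
Sun: in 10:36 AM→10:36 AM, out 3:56 PM→3:54 PM; 5 h 18 min
Total credited: 12 h 24 min.

12.40 hours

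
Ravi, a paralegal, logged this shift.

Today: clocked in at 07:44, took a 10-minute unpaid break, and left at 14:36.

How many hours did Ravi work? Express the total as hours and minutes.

Today: 07:44–14:36 = 6 h 52 min; less 10 min break → 6 h 42 min

6 h 42 min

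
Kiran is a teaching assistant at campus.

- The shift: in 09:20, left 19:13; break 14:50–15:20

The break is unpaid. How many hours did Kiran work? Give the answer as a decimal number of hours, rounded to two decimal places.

9.38 hours

The shift: 09:20–19:13 = 9 h 53 min; less 30 min break → 9 h 23 min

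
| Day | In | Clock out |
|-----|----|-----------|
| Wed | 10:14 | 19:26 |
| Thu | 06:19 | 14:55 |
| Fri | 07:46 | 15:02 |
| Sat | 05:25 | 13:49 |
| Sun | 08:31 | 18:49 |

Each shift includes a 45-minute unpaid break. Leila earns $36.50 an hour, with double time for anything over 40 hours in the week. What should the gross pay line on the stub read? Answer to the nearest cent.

Wed: 10:14–19:26 = 9 h 12 min; less 45 min break → 8 h 27 min
Thu: 06:19–14:55 = 8 h 36 min; less 45 min break → 7 h 51 min
Fri: 07:46–15:02 = 7 h 16 min; less 45 min break → 6 h 31 min
Sat: 05:25–13:49 = 8 h 24 min; less 45 min break → 7 h 39 min
Sun: 08:31–18:49 = 10 h 18 min; less 45 min break → 9 h 33 min
Total worked: 40 h 1 min = 2401 min.
Regular 40 h 0 min = 2400 min at $36.50/h; overtime 0 h 1 min = 1 min at $73.00/h.
Pay = (2400 × $36.50 + 1 × $73.00) ÷ 60 = $1461.22.

$1461.22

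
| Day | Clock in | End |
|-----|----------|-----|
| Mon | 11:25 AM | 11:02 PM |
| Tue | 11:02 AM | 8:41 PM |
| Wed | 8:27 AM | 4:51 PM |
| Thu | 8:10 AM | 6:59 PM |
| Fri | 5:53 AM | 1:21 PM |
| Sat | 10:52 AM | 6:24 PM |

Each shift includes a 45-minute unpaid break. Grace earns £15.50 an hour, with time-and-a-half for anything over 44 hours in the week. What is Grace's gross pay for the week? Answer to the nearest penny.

Mon: 11:25 AM–11:02 PM = 11 h 37 min; less 45 min break → 10 h 52 min
Tue: 11:02 AM–8:41 PM = 9 h 39 min; less 45 min break → 8 h 54 min
Wed: 8:27 AM–4:51 PM = 8 h 24 min; less 45 min break → 7 h 39 min
Thu: 8:10 AM–6:59 PM = 10 h 49 min; less 45 min break → 10 h 4 min
Fri: 5:53 AM–1:21 PM = 7 h 28 min; less 45 min break → 6 h 43 min
Sat: 10:52 AM–6:24 PM = 7 h 32 min; less 45 min break → 6 h 47 min
Total worked: 50 h 59 min = 3059 min.
Regular 44 h 0 min = 2640 min at £15.50/h; overtime 6 h 59 min = 419 min at £23.25/h.
Pay = (2640 × £15.50 + 419 × £23.25) ÷ 60 = £844.36.

£844.36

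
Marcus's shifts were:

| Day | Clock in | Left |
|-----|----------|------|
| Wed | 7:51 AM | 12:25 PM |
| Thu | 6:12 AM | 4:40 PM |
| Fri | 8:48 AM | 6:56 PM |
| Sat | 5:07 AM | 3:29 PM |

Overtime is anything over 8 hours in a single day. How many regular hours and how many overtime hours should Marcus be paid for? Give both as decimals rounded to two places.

Wed: 7:51 AM–12:25 PM = 4 h 34 min
Thu: 6:12 AM–4:40 PM = 10 h 28 min
Fri: 8:48 AM–6:56 PM = 10 h 8 min
Sat: 5:07 AM–3:29 PM = 10 h 22 min
Wed reg 4 h 34 min / OT 0 h 0 min; Thu reg 8 h 0 min / OT 2 h 28 min; Fri reg 8 h 0 min / OT 2 h 8 min; Sat reg 8 h 0 min / OT 2 h 22 min.
Totals: regular 28 h 34 min, overtime 6 h 58 min.

Regular 28.57 hours, overtime 6.97 hours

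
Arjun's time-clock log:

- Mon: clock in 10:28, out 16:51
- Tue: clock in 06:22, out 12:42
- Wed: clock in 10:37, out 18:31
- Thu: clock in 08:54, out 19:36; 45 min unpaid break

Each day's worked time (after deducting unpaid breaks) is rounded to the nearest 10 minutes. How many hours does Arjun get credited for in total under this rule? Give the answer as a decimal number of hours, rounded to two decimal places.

30.50 hours

Mon: 10:28–16:51 = 6 h 23 min → rounds to 6 h 20 min
Tue: 06:22–12:42 = 6 h 20 min → rounds to 6 h 20 min
Wed: 10:37–18:31 = 7 h 54 min → rounds to 7 h 50 min
Thu: 08:54–19:36 = 10 h 42 min − 45 min = 9 h 57 min → rounds to 10 h 0 min
Total credited: 30 h 30 min.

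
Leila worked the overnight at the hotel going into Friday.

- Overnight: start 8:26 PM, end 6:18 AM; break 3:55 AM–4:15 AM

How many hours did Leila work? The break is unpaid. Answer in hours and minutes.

Overnight: 8:26 PM → midnight = 3 h 34 min; midnight → 6:18 AM = 6 h 18 min; span 9 h 52 min; less 20 min break → 9 h 32 min

9 h 32 min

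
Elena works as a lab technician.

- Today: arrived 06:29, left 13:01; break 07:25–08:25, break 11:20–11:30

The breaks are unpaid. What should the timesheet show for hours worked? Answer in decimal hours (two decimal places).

5.37 hours

Today: 06:29–13:01 = 6 h 32 min; less 70 min break → 5 h 22 min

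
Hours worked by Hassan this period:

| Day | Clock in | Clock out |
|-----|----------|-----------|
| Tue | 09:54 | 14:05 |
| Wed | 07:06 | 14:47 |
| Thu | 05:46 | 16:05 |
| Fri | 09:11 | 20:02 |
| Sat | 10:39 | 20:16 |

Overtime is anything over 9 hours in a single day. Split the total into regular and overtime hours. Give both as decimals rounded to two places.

Regular 38.87 hours, overtime 3.78 hours

Tue: 09:54–14:05 = 4 h 11 min
Wed: 07:06–14:47 = 7 h 41 min
Thu: 05:46–16:05 = 10 h 19 min
Fri: 09:11–20:02 = 10 h 51 min
Sat: 10:39–20:16 = 9 h 37 min
Tue reg 4 h 11 min / OT 0 h 0 min; Wed reg 7 h 41 min / OT 0 h 0 min; Thu reg 9 h 0 min / OT 1 h 19 min; Fri reg 9 h 0 min / OT 1 h 51 min; Sat reg 9 h 0 min / OT 0 h 37 min.
Totals: regular 38 h 52 min, overtime 3 h 47 min.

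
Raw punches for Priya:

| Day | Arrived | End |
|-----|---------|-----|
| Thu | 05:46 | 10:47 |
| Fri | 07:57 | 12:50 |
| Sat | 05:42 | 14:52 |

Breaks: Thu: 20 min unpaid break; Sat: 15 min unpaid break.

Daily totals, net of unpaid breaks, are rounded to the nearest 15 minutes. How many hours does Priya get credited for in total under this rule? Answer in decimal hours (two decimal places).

Thu: 05:46–10:47 = 5 h 1 min − 20 min = 4 h 41 min → rounds to 4 h 45 min
Fri: 07:57–12:50 = 4 h 53 min → rounds to 5 h 0 min
Sat: 05:42–14:52 = 9 h 10 min − 15 min = 8 h 55 min → rounds to 9 h 0 min
Total credited: 18 h 45 min.

18.75 hours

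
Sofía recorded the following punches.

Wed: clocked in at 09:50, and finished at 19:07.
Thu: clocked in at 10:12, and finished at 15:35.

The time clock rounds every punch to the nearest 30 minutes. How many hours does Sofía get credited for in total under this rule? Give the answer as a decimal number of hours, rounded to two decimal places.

14.50 hours

Wed: in 09:50→10:00, out 19:07→19:00; 9 h 0 min
Thu: in 10:12→10:00, out 15:35→15:30; 5 h 30 min
Total credited: 14 h 30 min.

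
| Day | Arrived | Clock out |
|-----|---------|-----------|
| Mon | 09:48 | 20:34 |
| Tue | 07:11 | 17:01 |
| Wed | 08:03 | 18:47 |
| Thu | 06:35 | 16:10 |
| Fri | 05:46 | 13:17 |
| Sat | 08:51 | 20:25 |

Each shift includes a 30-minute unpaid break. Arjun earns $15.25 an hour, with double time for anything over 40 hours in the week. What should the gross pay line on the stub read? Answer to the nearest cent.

$1128.50

Mon: 09:48–20:34 = 10 h 46 min; less 30 min break → 10 h 16 min
Tue: 07:11–17:01 = 9 h 50 min; less 30 min break → 9 h 20 min
Wed: 08:03–18:47 = 10 h 44 min; less 30 min break → 10 h 14 min
Thu: 06:35–16:10 = 9 h 35 min; less 30 min break → 9 h 5 min
Fri: 05:46–13:17 = 7 h 31 min; less 30 min break → 7 h 1 min
Sat: 08:51–20:25 = 11 h 34 min; less 30 min break → 11 h 4 min
Total worked: 57 h 0 min = 3420 min.
Regular 40 h 0 min = 2400 min at $15.25/h; overtime 17 h 0 min = 1020 min at $30.50/h.
Pay = (2400 × $15.25 + 1020 × $30.50) ÷ 60 = $1128.50.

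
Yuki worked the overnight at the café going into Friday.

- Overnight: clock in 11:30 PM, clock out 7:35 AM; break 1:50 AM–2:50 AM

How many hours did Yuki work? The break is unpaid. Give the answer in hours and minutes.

7 h 5 min

Overnight: 11:30 PM → midnight = 0 h 30 min; midnight → 7:35 AM = 7 h 35 min; span 8 h 5 min; less 60 min break → 7 h 5 min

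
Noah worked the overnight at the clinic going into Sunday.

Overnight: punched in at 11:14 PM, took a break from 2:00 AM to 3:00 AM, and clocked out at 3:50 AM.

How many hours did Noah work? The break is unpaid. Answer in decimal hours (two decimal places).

3.60 hours

Overnight: 11:14 PM → midnight = 0 h 46 min; midnight → 3:50 AM = 3 h 50 min; span 4 h 36 min; less 60 min break → 3 h 36 min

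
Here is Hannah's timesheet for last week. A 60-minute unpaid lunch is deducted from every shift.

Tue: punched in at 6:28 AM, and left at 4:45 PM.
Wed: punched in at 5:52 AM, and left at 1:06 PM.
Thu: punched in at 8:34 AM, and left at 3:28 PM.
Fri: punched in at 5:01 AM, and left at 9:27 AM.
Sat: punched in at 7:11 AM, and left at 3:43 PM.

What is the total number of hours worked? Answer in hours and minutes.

Tue: 6:28 AM–4:45 PM = 10 h 17 min; less 60 min break → 9 h 17 min
Wed: 5:52 AM–1:06 PM = 7 h 14 min; less 60 min break → 6 h 14 min
Thu: 8:34 AM–3:28 PM = 6 h 54 min; less 60 min break → 5 h 54 min
Fri: 5:01 AM–9:27 AM = 4 h 26 min; less 60 min break → 3 h 26 min
Sat: 7:11 AM–3:43 PM = 8 h 32 min; less 60 min break → 7 h 32 min
Total: 9 h 17 min + 6 h 14 min + 5 h 54 min + 3 h 26 min + 7 h 32 min = 32 h 23 min.

32 h 23 min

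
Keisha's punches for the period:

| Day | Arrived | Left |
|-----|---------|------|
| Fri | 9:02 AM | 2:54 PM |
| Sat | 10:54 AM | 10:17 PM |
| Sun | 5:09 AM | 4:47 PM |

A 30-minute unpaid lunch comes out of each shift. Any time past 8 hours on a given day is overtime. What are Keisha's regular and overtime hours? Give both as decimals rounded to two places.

Regular 21.37 hours, overtime 6.02 hours

Fri: 9:02 AM–2:54 PM = 5 h 52 min; less 30 min break → 5 h 22 min
Sat: 10:54 AM–10:17 PM = 11 h 23 min; less 30 min break → 10 h 53 min
Sun: 5:09 AM–4:47 PM = 11 h 38 min; less 30 min break → 11 h 8 min
Fri reg 5 h 22 min / OT 0 h 0 min; Sat reg 8 h 0 min / OT 2 h 53 min; Sun reg 8 h 0 min / OT 3 h 8 min.
Totals: regular 21 h 22 min, overtime 6 h 1 min.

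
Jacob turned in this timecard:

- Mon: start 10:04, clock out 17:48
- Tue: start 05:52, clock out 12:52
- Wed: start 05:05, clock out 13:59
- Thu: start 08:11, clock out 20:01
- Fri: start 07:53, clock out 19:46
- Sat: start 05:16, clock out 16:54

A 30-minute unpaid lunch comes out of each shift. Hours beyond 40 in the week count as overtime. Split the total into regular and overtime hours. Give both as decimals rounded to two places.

Regular 40.00 hours, overtime 15.98 hours

Mon: 10:04–17:48 = 7 h 44 min; less 30 min break → 7 h 14 min
Tue: 05:52–12:52 = 7 h 0 min; less 30 min break → 6 h 30 min
Wed: 05:05–13:59 = 8 h 54 min; less 30 min break → 8 h 24 min
Thu: 08:11–20:01 = 11 h 50 min; less 30 min break → 11 h 20 min
Fri: 07:53–19:46 = 11 h 53 min; less 30 min break → 11 h 23 min
Sat: 05:16–16:54 = 11 h 38 min; less 30 min break → 11 h 8 min
Total worked: 55 h 59 min = 55.98 h.
Threshold 40 h → overtime 15 h 59 min, regular 40 h 0 min.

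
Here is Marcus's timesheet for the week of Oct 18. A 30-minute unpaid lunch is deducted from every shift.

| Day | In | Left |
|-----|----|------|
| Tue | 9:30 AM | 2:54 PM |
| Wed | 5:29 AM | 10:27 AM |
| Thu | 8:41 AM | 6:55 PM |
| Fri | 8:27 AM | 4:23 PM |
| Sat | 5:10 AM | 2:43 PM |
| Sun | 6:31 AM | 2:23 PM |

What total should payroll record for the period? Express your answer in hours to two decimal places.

Tue: 9:30 AM–2:54 PM = 5 h 24 min; less 30 min break → 4 h 54 min
Wed: 5:29 AM–10:27 AM = 4 h 58 min; less 30 min break → 4 h 28 min
Thu: 8:41 AM–6:55 PM = 10 h 14 min; less 30 min break → 9 h 44 min
Fri: 8:27 AM–4:23 PM = 7 h 56 min; less 30 min break → 7 h 26 min
Sat: 5:10 AM–2:43 PM = 9 h 33 min; less 30 min break → 9 h 3 min
Sun: 6:31 AM–2:23 PM = 7 h 52 min; less 30 min break → 7 h 22 min
Total: 4 h 54 min + 4 h 28 min + 9 h 44 min + 7 h 26 min + 9 h 3 min + 7 h 22 min = 42 h 57 min.

42.95 hours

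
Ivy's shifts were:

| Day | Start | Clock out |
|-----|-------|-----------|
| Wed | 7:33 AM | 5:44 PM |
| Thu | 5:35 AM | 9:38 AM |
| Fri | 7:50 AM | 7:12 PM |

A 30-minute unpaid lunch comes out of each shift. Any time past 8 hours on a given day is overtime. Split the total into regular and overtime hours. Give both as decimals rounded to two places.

Wed: 7:33 AM–5:44 PM = 10 h 11 min; less 30 min break → 9 h 41 min
Thu: 5:35 AM–9:38 AM = 4 h 3 min; less 30 min break → 3 h 33 min
Fri: 7:50 AM–7:12 PM = 11 h 22 min; less 30 min break → 10 h 52 min
Wed reg 8 h 0 min / OT 1 h 41 min; Thu reg 3 h 33 min / OT 0 h 0 min; Fri reg 8 h 0 min / OT 2 h 52 min.
Totals: regular 19 h 33 min, overtime 4 h 33 min.

Regular 19.55 hours, overtime 4.55 hours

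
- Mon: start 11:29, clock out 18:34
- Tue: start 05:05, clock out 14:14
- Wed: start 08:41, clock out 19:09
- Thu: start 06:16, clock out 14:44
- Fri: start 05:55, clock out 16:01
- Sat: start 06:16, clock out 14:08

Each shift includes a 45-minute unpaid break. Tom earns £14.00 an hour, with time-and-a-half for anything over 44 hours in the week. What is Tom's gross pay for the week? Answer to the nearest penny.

£713.30

Mon: 11:29–18:34 = 7 h 5 min; less 45 min break → 6 h 20 min
Tue: 05:05–14:14 = 9 h 9 min; less 45 min break → 8 h 24 min
Wed: 08:41–19:09 = 10 h 28 min; less 45 min break → 9 h 43 min
Thu: 06:16–14:44 = 8 h 28 min; less 45 min break → 7 h 43 min
Fri: 05:55–16:01 = 10 h 6 min; less 45 min break → 9 h 21 min
Sat: 06:16–14:08 = 7 h 52 min; less 45 min break → 7 h 7 min
Total worked: 48 h 38 min = 2918 min.
Regular 44 h 0 min = 2640 min at £14.00/h; overtime 4 h 38 min = 278 min at £21.00/h.
Pay = (2640 × £14.00 + 278 × £21.00) ÷ 60 = £713.30.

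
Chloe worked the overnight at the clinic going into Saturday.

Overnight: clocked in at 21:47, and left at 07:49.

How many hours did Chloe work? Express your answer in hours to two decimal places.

Overnight: 21:47 → midnight = 2 h 13 min; midnight → 07:49 = 7 h 49 min; span 10 h 2 min

10.03 hours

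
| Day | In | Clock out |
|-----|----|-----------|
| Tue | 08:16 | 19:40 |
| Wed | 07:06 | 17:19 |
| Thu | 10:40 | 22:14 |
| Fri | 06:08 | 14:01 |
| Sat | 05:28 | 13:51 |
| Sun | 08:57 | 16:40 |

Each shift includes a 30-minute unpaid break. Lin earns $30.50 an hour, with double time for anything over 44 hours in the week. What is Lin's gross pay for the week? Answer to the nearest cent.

$1962.17

Tue: 08:16–19:40 = 11 h 24 min; less 30 min break → 10 h 54 min
Wed: 07:06–17:19 = 10 h 13 min; less 30 min break → 9 h 43 min
Thu: 10:40–22:14 = 11 h 34 min; less 30 min break → 11 h 4 min
Fri: 06:08–14:01 = 7 h 53 min; less 30 min break → 7 h 23 min
Sat: 05:28–13:51 = 8 h 23 min; less 30 min break → 7 h 53 min
Sun: 08:57–16:40 = 7 h 43 min; less 30 min break → 7 h 13 min
Total worked: 54 h 10 min = 3250 min.
Regular 44 h 0 min = 2640 min at $30.50/h; overtime 10 h 10 min = 610 min at $61.00/h.
Pay = (2640 × $30.50 + 610 × $61.00) ÷ 60 = $1962.17.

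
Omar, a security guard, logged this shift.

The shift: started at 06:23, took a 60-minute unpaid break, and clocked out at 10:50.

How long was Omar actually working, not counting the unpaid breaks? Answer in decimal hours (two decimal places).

3.45 hours

The shift: 06:23–10:50 = 4 h 27 min; less 60 min break → 3 h 27 min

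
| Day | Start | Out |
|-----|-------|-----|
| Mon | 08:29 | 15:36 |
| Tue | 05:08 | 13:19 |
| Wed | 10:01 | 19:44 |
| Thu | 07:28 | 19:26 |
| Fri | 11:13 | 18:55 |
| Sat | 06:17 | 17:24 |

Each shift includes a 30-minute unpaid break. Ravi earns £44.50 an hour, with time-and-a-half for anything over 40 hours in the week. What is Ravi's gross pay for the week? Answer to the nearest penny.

Mon: 08:29–15:36 = 7 h 7 min; less 30 min break → 6 h 37 min
Tue: 05:08–13:19 = 8 h 11 min; less 30 min break → 7 h 41 min
Wed: 10:01–19:44 = 9 h 43 min; less 30 min break → 9 h 13 min
Thu: 07:28–19:26 = 11 h 58 min; less 30 min break → 11 h 28 min
Fri: 11:13–18:55 = 7 h 42 min; less 30 min break → 7 h 12 min
Sat: 06:17–17:24 = 11 h 7 min; less 30 min break → 10 h 37 min
Total worked: 52 h 48 min = 3168 min.
Regular 40 h 0 min = 2400 min at £44.50/h; overtime 12 h 48 min = 768 min at £66.75/h.
Pay = (2400 × £44.50 + 768 × £66.75) ÷ 60 = £2634.40.

£2634.40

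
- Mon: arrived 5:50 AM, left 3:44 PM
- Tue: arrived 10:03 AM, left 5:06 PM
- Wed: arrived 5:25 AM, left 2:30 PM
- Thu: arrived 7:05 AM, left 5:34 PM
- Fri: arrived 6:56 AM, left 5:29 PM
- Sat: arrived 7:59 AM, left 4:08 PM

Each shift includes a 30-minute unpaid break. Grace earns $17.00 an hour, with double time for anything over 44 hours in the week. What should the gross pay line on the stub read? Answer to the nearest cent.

Mon: 5:50 AM–3:44 PM = 9 h 54 min; less 30 min break → 9 h 24 min
Tue: 10:03 AM–5:06 PM = 7 h 3 min; less 30 min break → 6 h 33 min
Wed: 5:25 AM–2:30 PM = 9 h 5 min; less 30 min break → 8 h 35 min
Thu: 7:05 AM–5:34 PM = 10 h 29 min; less 30 min break → 9 h 59 min
Fri: 6:56 AM–5:29 PM = 10 h 33 min; less 30 min break → 10 h 3 min
Sat: 7:59 AM–4:08 PM = 8 h 9 min; less 30 min break → 7 h 39 min
Total worked: 52 h 13 min = 3133 min.
Regular 44 h 0 min = 2640 min at $17.00/h; overtime 8 h 13 min = 493 min at $34.00/h.
Pay = (2640 × $17.00 + 493 × $34.00) ÷ 60 = $1027.37.

$1027.37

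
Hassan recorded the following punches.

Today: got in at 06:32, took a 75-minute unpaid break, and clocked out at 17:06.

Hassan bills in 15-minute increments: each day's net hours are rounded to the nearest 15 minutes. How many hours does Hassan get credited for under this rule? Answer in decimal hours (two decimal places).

Today: 06:32–17:06 = 10 h 34 min − 75 min = 9 h 19 min → rounds to 9 h 15 min

9.25 hours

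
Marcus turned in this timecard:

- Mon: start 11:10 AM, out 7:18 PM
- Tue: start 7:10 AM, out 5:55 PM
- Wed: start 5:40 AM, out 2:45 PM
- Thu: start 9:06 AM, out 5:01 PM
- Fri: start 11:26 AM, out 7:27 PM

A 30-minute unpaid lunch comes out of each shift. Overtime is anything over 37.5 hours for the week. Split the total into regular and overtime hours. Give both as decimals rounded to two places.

Mon: 11:10 AM–7:18 PM = 8 h 8 min; less 30 min break → 7 h 38 min
Tue: 7:10 AM–5:55 PM = 10 h 45 min; less 30 min break → 10 h 15 min
Wed: 5:40 AM–2:45 PM = 9 h 5 min; less 30 min break → 8 h 35 min
Thu: 9:06 AM–5:01 PM = 7 h 55 min; less 30 min break → 7 h 25 min
Fri: 11:26 AM–7:27 PM = 8 h 1 min; less 30 min break → 7 h 31 min
Total worked: 41 h 24 min = 41.40 h.
Threshold 37.5 h → overtime 3 h 54 min, regular 37 h 30 min.

Regular 37.50 hours, overtime 3.90 hours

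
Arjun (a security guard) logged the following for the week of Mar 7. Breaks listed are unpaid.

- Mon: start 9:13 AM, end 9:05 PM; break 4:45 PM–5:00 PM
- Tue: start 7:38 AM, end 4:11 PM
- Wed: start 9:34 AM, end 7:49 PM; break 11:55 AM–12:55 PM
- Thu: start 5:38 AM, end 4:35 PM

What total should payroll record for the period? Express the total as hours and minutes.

40 h 22 min

Mon: 9:13 AM–9:05 PM = 11 h 52 min; less 15 min break → 11 h 37 min
Tue: 7:38 AM–4:11 PM = 8 h 33 min
Wed: 9:34 AM–7:49 PM = 10 h 15 min; less 60 min break → 9 h 15 min
Thu: 5:38 AM–4:35 PM = 10 h 57 min
Total: 11 h 37 min + 8 h 33 min + 9 h 15 min + 10 h 57 min = 40 h 22 min.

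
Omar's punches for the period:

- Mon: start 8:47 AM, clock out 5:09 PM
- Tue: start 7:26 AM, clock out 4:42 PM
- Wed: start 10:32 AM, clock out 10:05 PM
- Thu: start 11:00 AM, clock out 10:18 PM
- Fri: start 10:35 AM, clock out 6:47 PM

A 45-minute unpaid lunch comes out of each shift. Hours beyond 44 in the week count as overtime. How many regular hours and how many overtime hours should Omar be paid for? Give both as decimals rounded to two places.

Regular 44.00 hours, overtime 0.93 hours

Mon: 8:47 AM–5:09 PM = 8 h 22 min; less 45 min break → 7 h 37 min
Tue: 7:26 AM–4:42 PM = 9 h 16 min; less 45 min break → 8 h 31 min
Wed: 10:32 AM–10:05 PM = 11 h 33 min; less 45 min break → 10 h 48 min
Thu: 11:00 AM–10:18 PM = 11 h 18 min; less 45 min break → 10 h 33 min
Fri: 10:35 AM–6:47 PM = 8 h 12 min; less 45 min break → 7 h 27 min
Total worked: 44 h 56 min = 44.93 h.
Threshold 44 h → overtime 0 h 56 min, regular 44 h 0 min.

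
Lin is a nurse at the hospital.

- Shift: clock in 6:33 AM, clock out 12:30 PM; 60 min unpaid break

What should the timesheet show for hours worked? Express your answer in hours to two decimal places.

4.95 hours

Shift: 6:33 AM–12:30 PM = 5 h 57 min; less 60 min break → 4 h 57 min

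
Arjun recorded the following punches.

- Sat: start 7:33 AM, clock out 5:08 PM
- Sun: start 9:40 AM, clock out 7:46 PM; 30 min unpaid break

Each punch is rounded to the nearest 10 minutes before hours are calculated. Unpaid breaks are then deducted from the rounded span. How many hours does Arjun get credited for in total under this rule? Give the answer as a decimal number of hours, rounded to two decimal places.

19.33 hours

Sat: in 7:33 AM→7:30 AM, out 5:08 PM→5:10 PM; 9 h 40 min
Sun: in 9:40 AM→9:40 AM, out 7:46 PM→7:50 PM; 10 h 10 min − 30 min = 9 h 40 min
Total credited: 19 h 20 min.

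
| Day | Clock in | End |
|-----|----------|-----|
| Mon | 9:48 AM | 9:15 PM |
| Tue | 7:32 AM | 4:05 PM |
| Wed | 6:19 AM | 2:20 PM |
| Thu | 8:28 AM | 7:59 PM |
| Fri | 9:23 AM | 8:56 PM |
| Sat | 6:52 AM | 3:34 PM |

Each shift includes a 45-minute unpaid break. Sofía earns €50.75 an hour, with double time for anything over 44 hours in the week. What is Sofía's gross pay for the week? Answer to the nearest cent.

Mon: 9:48 AM–9:15 PM = 11 h 27 min; less 45 min break → 10 h 42 min
Tue: 7:32 AM–4:05 PM = 8 h 33 min; less 45 min break → 7 h 48 min
Wed: 6:19 AM–2:20 PM = 8 h 1 min; less 45 min break → 7 h 16 min
Thu: 8:28 AM–7:59 PM = 11 h 31 min; less 45 min break → 10 h 46 min
Fri: 9:23 AM–8:56 PM = 11 h 33 min; less 45 min break → 10 h 48 min
Sat: 6:52 AM–3:34 PM = 8 h 42 min; less 45 min break → 7 h 57 min
Total worked: 55 h 17 min = 3317 min.
Regular 44 h 0 min = 2640 min at €50.75/h; overtime 11 h 17 min = 677 min at €101.50/h.
Pay = (2640 × €50.75 + 677 × €101.50) ÷ 60 = €3378.26.

€3378.26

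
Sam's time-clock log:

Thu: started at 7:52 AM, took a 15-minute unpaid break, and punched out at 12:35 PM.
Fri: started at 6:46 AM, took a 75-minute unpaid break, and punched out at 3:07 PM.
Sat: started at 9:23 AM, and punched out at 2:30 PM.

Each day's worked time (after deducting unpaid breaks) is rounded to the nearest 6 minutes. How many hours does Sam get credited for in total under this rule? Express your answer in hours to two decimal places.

Thu: 7:52 AM–12:35 PM = 4 h 43 min − 15 min = 4 h 28 min → rounds to 4 h 30 min
Fri: 6:46 AM–3:07 PM = 8 h 21 min − 75 min = 7 h 6 min → rounds to 7 h 6 min
Sat: 9:23 AM–2:30 PM = 5 h 7 min → rounds to 5 h 6 min
Total credited: 16 h 42 min.

16.70 hours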